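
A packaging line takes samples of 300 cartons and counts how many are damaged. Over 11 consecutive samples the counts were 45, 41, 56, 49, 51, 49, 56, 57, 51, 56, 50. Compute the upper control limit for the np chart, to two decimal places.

p̄ = Σdᵢ / (k·n) = 561 / (11 × 300) = 0.17000
UCL = np̄ + 3·√(np̄(1−p̄)) = 51.0000 + 3 × √(51.0000×0.83000) = 51.0000 + 3 × 6.5062 = 70.5185

70.52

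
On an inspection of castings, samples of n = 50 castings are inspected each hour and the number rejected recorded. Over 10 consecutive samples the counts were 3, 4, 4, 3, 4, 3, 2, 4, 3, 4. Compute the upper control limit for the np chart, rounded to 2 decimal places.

p̄ = Σdᵢ / (k·n) = 34 / (10 × 50) = 0.06800
UCL = np̄ + 3·√(np̄(1−p̄)) = 3.4000 + 3 × √(3.4000×0.93200) = 3.4000 + 3 × 1.7801 = 8.7403

8.74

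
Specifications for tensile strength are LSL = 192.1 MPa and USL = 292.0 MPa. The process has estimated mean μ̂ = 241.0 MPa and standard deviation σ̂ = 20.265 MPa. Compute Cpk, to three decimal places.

Cpu = (USL − μ̂) / (3σ̂) = (292.0 − 241.0) / (3 × 20.265) = 0.8389; Cpl = (μ̂ − LSL) / (3σ̂) = (241.0 − 192.1) / (3 × 20.265) = 0.8043; Cpk = min(Cpu, Cpl) = 0.8043

0.804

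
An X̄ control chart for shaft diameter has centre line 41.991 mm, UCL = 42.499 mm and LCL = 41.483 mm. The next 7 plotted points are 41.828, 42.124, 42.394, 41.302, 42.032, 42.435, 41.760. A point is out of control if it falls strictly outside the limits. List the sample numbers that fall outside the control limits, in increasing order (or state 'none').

4

Compare each point to [41.483, 42.499]: sample 4 = 41.302 < LCL.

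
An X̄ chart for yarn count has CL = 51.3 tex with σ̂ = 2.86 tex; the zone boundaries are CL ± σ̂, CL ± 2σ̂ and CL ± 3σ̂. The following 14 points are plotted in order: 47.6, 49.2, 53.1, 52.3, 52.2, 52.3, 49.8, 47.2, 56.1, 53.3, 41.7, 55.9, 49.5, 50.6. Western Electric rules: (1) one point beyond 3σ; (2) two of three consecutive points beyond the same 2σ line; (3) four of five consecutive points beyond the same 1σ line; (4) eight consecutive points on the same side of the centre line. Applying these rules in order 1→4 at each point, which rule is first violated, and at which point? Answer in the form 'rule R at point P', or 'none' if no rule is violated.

rule 1 at point 11

Zone of each point (C = within 1σ̂, B = 1σ̂–2σ̂, A = 2σ̂–3σ̂, * = beyond 3σ̂; sign = side of CL): 1:-B, 2:-C, 3:+C, 4:+C, 5:+C, 6:+C, 7:-C, 8:-B, 9:+B, 10:+C, 11:-*, 12:+B, 13:-C, 14:-C
Rule 1 (one point beyond the 3σ limits) is satisfied at point 11.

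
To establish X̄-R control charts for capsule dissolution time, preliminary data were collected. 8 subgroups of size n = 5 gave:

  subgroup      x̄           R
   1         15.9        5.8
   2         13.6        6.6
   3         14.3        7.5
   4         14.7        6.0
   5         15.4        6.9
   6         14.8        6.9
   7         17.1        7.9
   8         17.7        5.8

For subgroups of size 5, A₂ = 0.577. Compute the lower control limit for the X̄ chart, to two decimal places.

X̄̄ = (15.9 + 13.6 + 14.3 + 14.7 + 15.4 + 14.8 + 17.1 + 17.7) / 8 = 123.5000 / 8 = 15.4375
R̄ = (5.8 + 6.6 + 7.5 + 6.0 + 6.9 + 6.9 + 7.9 + 5.8) / 8 = 53.4000 / 8 = 6.6750
LCL = X̄̄ − A₂·R̄ = 15.4375 − 0.577 × 6.6750 = 11.5860

11.59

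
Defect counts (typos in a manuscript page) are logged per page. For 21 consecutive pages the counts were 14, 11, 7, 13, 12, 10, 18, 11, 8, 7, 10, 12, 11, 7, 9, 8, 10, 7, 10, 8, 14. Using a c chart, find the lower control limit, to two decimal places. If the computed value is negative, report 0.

0.69

c̄ = (14 + 11 + 7 + 13 + 12 + 10 + 18 + 11 + 8 + 7 + 10 + 12 + 11 + 7 + 9 + 8 + 10 + 7 + 10 + 8 + 14) / 21 = 217 / 21 = 10.3333
LCL = c̄ − 3√c̄ = 10.3333 − 3 × 3.2146 = 0.6897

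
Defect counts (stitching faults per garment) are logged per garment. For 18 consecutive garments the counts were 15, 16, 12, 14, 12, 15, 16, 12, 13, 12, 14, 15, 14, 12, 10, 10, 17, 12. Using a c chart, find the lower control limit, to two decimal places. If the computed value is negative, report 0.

c̄ = (15 + 16 + 12 + 14 + 12 + 15 + 16 + 12 + 13 + 12 + 14 + 15 + 14 + 12 + 10 + 10 + 17 + 12) / 18 = 241 / 18 = 13.3889
LCL = c̄ − 3√c̄ = 13.3889 − 3 × 3.6591 = 2.4116

2.41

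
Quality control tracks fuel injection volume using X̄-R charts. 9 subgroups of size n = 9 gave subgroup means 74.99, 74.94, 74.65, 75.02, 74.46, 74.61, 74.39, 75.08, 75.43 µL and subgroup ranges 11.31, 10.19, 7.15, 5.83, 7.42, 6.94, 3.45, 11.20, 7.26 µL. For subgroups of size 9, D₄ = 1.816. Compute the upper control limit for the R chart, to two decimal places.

R̄ = (11.31 + 10.19 + 7.15 + 5.83 + 7.42 + 6.94 + 3.45 + 11.20 + 7.26) / 9 = 70.7500 / 9 = 7.8611
UCL_R = D₄·R̄ = 1.816 × 7.8611 = 14.2758

14.28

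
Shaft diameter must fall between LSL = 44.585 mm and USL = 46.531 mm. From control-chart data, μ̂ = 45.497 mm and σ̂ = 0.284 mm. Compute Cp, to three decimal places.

Cp = (USL − LSL) / (6σ̂) = (46.531 − 44.585) / (6 × 0.284) = 1.9460 / 1.7040 = 1.1420

1.142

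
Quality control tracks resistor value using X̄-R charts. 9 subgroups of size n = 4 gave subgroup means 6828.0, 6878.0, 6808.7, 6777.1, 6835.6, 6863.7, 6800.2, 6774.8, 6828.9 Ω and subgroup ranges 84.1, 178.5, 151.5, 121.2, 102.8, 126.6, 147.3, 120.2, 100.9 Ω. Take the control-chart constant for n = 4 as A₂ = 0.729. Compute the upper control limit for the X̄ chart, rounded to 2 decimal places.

6913.45

X̄̄ = (6828.0 + 6878.0 + 6808.7 + 6777.1 + 6835.6 + 6863.7 + 6800.2 + 6774.8 + 6828.9) / 9 = 61395.0000 / 9 = 6821.6667
R̄ = (84.1 + 178.5 + 151.5 + 121.2 + 102.8 + 126.6 + 147.3 + 120.2 + 100.9) / 9 = 1133.1000 / 9 = 125.9000
UCL = X̄̄ + A₂·R̄ = 6821.6667 + 0.729 × 125.9000 = 6913.4478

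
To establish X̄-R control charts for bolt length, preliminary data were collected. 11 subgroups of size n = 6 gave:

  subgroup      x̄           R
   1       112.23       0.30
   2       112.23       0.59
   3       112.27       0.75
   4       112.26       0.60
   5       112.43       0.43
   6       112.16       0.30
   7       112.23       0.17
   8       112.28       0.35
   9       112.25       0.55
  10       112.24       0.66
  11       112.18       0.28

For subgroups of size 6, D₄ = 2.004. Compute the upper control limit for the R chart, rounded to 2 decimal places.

R̄ = (0.30 + 0.59 + 0.75 + 0.60 + 0.43 + 0.30 + 0.17 + 0.35 + 0.55 + 0.66 + 0.28) / 11 = 4.9800 / 11 = 0.4527
UCL_R = D₄·R̄ = 2.004 × 0.4527 = 0.9073

0.91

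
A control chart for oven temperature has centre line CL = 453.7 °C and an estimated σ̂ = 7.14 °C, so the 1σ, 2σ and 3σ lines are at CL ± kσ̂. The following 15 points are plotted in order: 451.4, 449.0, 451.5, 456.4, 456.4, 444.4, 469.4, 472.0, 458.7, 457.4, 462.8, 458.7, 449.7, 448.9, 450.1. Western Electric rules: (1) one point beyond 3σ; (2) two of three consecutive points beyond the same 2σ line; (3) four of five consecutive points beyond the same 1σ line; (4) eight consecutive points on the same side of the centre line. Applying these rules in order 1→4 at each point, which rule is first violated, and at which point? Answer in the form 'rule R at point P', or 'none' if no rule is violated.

Zone of each point (C = within 1σ̂, B = 1σ̂–2σ̂, A = 2σ̂–3σ̂, * = beyond 3σ̂; sign = side of CL): 1:-C, 2:-C, 3:-C, 4:+C, 5:+C, 6:-B, 7:+A, 8:+A, 9:+C, 10:+C, 11:+B, 12:+C, 13:-C, 14:-C, 15:-C
Rule 2 (two of three consecutive points beyond the same 2σ limit) is satisfied at point 8.

rule 2 at point 8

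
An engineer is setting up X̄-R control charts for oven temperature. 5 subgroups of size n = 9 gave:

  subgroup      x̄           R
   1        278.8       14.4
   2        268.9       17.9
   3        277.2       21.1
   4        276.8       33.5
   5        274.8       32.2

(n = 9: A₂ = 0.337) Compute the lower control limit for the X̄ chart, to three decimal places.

X̄̄ = (278.8 + 268.9 + 277.2 + 276.8 + 274.8) / 5 = 1376.5000 / 5 = 275.3000
R̄ = (14.4 + 17.9 + 21.1 + 33.5 + 32.2) / 5 = 119.1000 / 5 = 23.8200
LCL = X̄̄ − A₂·R̄ = 275.3000 − 0.337 × 23.8200 = 267.2727

267.273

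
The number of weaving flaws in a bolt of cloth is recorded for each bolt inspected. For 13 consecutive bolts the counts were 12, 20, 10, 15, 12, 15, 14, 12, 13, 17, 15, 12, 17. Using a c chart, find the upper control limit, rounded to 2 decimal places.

25.44

c̄ = (12 + 20 + 10 + 15 + 12 + 15 + 14 + 12 + 13 + 17 + 15 + 12 + 17) / 13 = 184 / 13 = 14.1538
UCL = c̄ + 3√c̄ = 14.1538 + 3 × √14.1538 = 14.1538 + 3 × 3.7622 = 25.4403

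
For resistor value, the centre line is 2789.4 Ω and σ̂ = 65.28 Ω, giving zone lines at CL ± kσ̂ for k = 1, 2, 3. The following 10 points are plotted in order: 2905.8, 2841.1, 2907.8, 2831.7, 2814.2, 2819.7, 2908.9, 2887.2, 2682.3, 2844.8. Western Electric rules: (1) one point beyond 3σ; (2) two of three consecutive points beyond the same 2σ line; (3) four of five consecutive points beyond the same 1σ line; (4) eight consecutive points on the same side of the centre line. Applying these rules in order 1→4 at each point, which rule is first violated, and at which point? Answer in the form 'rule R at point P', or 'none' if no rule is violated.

rule 4 at point 8

Zone of each point (C = within 1σ̂, B = 1σ̂–2σ̂, A = 2σ̂–3σ̂, * = beyond 3σ̂; sign = side of CL): 1:+B, 2:+C, 3:+B, 4:+C, 5:+C, 6:+C, 7:+B, 8:+B, 9:-B, 10:+C
Rule 4 (eight consecutive points on the same side of the centre line) is satisfied at point 8.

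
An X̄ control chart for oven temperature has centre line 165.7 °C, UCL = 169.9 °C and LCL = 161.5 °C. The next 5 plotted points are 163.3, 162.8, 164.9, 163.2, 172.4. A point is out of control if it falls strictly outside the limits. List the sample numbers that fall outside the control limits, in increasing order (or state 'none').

5

Compare each point to [161.5, 169.9]: sample 5 = 172.4 > UCL.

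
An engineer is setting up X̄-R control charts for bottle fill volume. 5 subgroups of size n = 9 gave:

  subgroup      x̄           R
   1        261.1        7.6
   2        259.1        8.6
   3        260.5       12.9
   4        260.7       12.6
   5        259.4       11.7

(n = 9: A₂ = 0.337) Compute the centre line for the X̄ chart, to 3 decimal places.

260.160

X̄̄ = (261.1 + 259.1 + 260.5 + 260.7 + 259.4) / 5 = 1300.8000 / 5 = 260.1600
CL = X̄̄ = 260.1600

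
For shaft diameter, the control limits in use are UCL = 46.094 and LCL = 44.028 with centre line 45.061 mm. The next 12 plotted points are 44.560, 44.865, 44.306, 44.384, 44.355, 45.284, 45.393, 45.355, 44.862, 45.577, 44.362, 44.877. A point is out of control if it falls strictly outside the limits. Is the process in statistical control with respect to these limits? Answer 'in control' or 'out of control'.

All 12 points lie within [44.028, 46.094].

in control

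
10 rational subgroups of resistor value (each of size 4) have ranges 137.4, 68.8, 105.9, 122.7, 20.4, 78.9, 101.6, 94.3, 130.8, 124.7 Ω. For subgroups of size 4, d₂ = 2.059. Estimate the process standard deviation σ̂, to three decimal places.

R̄ = (137.4 + 68.8 + 105.9 + 122.7 + 20.4 + 78.9 + 101.6 + 94.3 + 130.8 + 124.7) / 10 = 98.5500
σ̂ = R̄ / d₂ = 98.5500 / 2.059 = 47.8630

47.863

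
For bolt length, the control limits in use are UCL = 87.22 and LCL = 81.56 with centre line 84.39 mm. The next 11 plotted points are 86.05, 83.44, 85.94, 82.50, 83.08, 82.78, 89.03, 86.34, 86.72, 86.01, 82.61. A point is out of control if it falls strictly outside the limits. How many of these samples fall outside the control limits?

1

Compare each point to [81.56, 87.22]: sample 7 = 89.03 > UCL.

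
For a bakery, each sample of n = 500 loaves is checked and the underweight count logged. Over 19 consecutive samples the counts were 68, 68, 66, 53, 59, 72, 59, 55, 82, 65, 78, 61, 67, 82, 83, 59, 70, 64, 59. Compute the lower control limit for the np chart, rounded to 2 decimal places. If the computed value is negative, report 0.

p̄ = Σdᵢ / (k·n) = 1270 / (19 × 500) = 0.13368
LCL = np̄ − 3·√(np̄(1−p̄)) = 66.8421 − 3 × 7.6096 = 44.0132

44.01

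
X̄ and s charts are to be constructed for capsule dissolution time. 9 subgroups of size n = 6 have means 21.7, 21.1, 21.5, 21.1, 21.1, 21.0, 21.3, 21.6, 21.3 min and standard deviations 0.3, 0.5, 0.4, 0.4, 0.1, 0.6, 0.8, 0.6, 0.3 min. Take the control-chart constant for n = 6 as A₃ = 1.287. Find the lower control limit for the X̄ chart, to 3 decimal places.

20.728

X̄̄ = (21.7 + 21.1 + 21.5 + 21.1 + 21.1 + 21.0 + 21.3 + 21.6 + 21.3) / 9 = 21.3000
s̄ = (0.3 + 0.5 + 0.4 + 0.4 + 0.1 + 0.6 + 0.8 + 0.6 + 0.3) / 9 = 0.4444
LCL = X̄̄ − A₃·s̄ = 21.3000 − 1.287 × 0.4444 = 20.7280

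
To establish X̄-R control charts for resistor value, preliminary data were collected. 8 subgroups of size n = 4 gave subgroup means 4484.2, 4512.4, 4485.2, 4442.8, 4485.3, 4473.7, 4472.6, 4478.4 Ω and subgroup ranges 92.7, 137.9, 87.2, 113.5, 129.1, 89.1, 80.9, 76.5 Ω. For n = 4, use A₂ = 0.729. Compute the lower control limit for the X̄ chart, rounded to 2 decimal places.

4405.80

X̄̄ = (4484.2 + 4512.4 + 4485.2 + 4442.8 + 4485.3 + 4473.7 + 4472.6 + 4478.4) / 8 = 35834.6000 / 8 = 4479.3250
R̄ = (92.7 + 137.9 + 87.2 + 113.5 + 129.1 + 89.1 + 80.9 + 76.5) / 8 = 806.9000 / 8 = 100.8625
LCL = X̄̄ − A₂·R̄ = 4479.3250 − 0.729 × 100.8625 = 4405.7962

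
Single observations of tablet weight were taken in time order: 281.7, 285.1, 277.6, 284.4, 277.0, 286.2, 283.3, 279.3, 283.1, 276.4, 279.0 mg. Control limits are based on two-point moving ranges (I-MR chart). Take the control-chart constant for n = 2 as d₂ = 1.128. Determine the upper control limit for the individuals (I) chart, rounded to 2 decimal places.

X̄ = (281.7 + 285.1 + 277.6 + 284.4 + 277.0 + 286.2 + 283.3 + 279.3 + 283.1 + 276.4 + 279.0) / 11 = 281.1909
Moving ranges: 3.4, 7.5, 6.8, 7.4, 9.2, 2.9, 4.0, 3.8, 6.7, 2.6; M̄R̄ = 54.3000 / 10 = 5.4300
UCL = X̄ + 3·M̄R̄/d₂ = 281.1909 + 3 × 5.4300 / 1.128 = 295.6324

295.63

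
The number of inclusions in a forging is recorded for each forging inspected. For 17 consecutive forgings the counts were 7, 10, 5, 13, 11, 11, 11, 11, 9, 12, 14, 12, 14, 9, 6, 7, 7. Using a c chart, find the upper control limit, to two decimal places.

19.40

c̄ = (7 + 10 + 5 + 13 + 11 + 11 + 11 + 11 + 9 + 12 + 14 + 12 + 14 + 9 + 6 + 7 + 7) / 17 = 169 / 17 = 9.9412
UCL = c̄ + 3√c̄ = 9.9412 + 3 × √9.9412 = 9.9412 + 3 × 3.1530 = 19.4001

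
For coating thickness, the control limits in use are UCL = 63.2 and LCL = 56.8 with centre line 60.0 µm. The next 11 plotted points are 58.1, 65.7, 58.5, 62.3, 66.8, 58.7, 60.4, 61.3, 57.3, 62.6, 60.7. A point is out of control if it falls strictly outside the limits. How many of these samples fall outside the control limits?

Compare each point to [56.8, 63.2]: sample 2 = 65.7 > UCL; sample 5 = 66.8 > UCL.

2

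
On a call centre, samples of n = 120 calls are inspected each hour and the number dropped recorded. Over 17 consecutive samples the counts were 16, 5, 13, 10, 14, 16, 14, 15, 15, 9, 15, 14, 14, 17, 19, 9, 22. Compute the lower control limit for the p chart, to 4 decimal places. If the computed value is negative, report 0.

0.0284

p̄ = Σdᵢ / (k·n) = 237 / (17 × 120) = 0.11618
LCL = p̄ − 3·√(p̄(1−p̄)/n) = 0.11618 − 3 × 0.02925 = 0.02842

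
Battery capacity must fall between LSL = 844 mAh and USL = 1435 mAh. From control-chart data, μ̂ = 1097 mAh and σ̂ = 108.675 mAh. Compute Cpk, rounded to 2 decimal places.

0.78

Cpu = (USL − μ̂) / (3σ̂) = (1435 − 1097) / (3 × 108.675) = 1.0367; Cpl = (μ̂ − LSL) / (3σ̂) = (1097 − 844) / (3 × 108.675) = 0.7760; Cpk = min(Cpu, Cpl) = 0.7760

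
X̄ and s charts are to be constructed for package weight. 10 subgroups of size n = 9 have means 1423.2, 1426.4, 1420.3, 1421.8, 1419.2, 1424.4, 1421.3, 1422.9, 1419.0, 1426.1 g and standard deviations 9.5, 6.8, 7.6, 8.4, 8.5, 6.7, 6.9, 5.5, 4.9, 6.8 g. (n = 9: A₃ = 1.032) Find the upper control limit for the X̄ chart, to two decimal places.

X̄̄ = (1423.2 + 1426.4 + 1420.3 + 1421.8 + 1419.2 + 1424.4 + 1421.3 + 1422.9 + 1419.0 + 1426.1) / 10 = 1422.4600
s̄ = (9.5 + 6.8 + 7.6 + 8.4 + 8.5 + 6.7 + 6.9 + 5.5 + 4.9 + 6.8) / 10 = 7.1600
UCL = X̄̄ + A₃·s̄ = 1422.4600 + 1.032 × 7.1600 = 1429.8491

1429.85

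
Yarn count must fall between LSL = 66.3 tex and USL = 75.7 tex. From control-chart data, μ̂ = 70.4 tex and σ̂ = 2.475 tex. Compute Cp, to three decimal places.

Cp = (USL − LSL) / (6σ̂) = (75.7 − 66.3) / (6 × 2.475) = 9.4000 / 14.8500 = 0.6330

0.633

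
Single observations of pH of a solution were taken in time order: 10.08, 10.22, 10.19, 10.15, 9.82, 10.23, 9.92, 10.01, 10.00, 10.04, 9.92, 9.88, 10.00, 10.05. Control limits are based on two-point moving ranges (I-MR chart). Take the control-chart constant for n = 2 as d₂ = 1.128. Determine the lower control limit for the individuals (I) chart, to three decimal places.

X̄ = (10.08 + 10.22 + 10.19 + 10.15 + 9.82 + 10.23 + 9.92 + 10.01 + 10.00 + 10.04 + 9.92 + 9.88 + 10.00 + 10.05) / 14 = 10.0364
Moving ranges: 0.14, 0.03, 0.04, 0.33, 0.41, 0.31, 0.09, 0.01, 0.04, 0.12, 0.04, 0.12, 0.05; M̄R̄ = 1.7300 / 13 = 0.1331
LCL = X̄ − 3·M̄R̄/d₂ = 10.0364 − 3 × 0.1331 / 1.128 = 9.6825

9.683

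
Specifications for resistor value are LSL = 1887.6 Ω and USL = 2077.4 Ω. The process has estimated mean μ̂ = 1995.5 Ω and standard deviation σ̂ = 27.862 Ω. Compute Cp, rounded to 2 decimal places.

1.14

Cp = (USL − LSL) / (6σ̂) = (2077.4 − 1887.6) / (6 × 27.862) = 189.8000 / 167.1720 = 1.1354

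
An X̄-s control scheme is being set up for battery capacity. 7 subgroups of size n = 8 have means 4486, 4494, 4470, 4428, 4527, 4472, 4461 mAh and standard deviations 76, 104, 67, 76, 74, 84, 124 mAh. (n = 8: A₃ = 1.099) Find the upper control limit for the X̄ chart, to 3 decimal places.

4571.842

X̄̄ = (4486 + 4494 + 4470 + 4428 + 4527 + 4472 + 4461) / 7 = 4476.8571
s̄ = (76 + 104 + 67 + 76 + 74 + 84 + 124) / 7 = 86.4286
UCL = X̄̄ + A₃·s̄ = 4476.8571 + 1.099 × 86.4286 = 4571.8421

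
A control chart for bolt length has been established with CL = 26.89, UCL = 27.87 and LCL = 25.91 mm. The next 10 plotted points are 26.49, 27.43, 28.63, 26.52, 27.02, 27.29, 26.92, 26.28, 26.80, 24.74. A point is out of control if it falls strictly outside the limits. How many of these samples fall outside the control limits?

2

Compare each point to [25.91, 27.87]: sample 3 = 28.63 > UCL; sample 10 = 24.74 < LCL.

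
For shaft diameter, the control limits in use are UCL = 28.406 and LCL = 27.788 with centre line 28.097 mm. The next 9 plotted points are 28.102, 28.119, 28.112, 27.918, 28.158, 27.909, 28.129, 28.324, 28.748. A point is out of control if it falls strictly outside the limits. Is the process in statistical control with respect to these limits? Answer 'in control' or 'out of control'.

Compare each point to [27.788, 28.406]: sample 9 = 28.748 > UCL.

out of control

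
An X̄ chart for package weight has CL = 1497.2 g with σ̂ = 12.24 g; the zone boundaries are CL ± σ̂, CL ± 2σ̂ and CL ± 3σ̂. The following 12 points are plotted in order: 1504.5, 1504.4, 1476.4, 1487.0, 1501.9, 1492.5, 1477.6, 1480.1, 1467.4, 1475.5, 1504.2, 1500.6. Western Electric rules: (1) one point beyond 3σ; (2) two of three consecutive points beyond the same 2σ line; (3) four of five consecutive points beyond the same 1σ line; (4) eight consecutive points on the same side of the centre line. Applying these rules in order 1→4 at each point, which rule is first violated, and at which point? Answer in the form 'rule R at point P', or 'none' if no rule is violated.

Zone of each point (C = within 1σ̂, B = 1σ̂–2σ̂, A = 2σ̂–3σ̂, * = beyond 3σ̂; sign = side of CL): 1:+C, 2:+C, 3:-B, 4:-C, 5:+C, 6:-C, 7:-B, 8:-B, 9:-A, 10:-B, 11:+C, 12:+C
Rule 3 (four of five consecutive points beyond the same 1σ limit) is satisfied at point 10.

rule 3 at point 10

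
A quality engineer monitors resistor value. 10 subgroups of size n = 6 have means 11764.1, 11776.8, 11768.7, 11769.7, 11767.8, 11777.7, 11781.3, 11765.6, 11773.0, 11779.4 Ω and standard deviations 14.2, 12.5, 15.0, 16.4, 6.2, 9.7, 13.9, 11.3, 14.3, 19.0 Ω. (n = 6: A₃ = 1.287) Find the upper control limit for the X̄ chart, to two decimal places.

11789.46

X̄̄ = (11764.1 + 11776.8 + 11768.7 + 11769.7 + 11767.8 + 11777.7 + 11781.3 + 11765.6 + 11773.0 + 11779.4) / 10 = 11772.4100
s̄ = (14.2 + 12.5 + 15.0 + 16.4 + 6.2 + 9.7 + 13.9 + 11.3 + 14.3 + 19.0) / 10 = 13.2500
UCL = X̄̄ + A₃·s̄ = 11772.4100 + 1.287 × 13.2500 = 11789.4628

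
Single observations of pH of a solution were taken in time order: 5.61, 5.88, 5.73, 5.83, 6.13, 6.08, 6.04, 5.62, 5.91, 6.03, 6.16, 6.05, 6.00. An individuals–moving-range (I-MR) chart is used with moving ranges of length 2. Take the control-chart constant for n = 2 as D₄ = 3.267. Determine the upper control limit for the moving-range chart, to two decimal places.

Moving ranges: 0.27, 0.15, 0.10, 0.30, 0.05, 0.04, 0.42, 0.29, 0.12, 0.13, 0.11, 0.05; M̄R̄ = 2.0300 / 12 = 0.1692
UCL_MR = D₄·M̄R̄ = 3.267 × 0.1692 = 0.5527

0.55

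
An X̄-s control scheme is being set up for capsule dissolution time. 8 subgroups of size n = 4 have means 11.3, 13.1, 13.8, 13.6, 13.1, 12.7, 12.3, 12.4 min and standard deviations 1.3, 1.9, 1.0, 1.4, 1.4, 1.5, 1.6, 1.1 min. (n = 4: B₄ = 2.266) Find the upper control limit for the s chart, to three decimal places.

3.172

s̄ = (1.3 + 1.9 + 1.0 + 1.4 + 1.4 + 1.5 + 1.6 + 1.1) / 8 = 1.4000
UCL_s = B₄·s̄ = 2.266 × 1.4000 = 3.1724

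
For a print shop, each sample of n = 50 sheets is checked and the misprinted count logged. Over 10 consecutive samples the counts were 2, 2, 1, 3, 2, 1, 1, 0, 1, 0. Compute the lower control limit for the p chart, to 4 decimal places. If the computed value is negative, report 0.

0.0000

p̄ = Σdᵢ / (k·n) = 13 / (10 × 50) = 0.02600
LCL = p̄ − 3·√(p̄(1−p̄)/n) = 0.02600 − 3 × 0.02251 = -0.04152 → 0 (negative, so LCL = 0)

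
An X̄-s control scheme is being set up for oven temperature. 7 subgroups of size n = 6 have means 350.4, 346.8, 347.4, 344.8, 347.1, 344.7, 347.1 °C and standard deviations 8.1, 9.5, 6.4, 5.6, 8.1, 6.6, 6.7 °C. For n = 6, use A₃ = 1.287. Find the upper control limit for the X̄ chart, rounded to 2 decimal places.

356.28

X̄̄ = (350.4 + 346.8 + 347.4 + 344.8 + 347.1 + 344.7 + 347.1) / 7 = 346.9000
s̄ = (8.1 + 9.5 + 6.4 + 5.6 + 8.1 + 6.6 + 6.7) / 7 = 7.2857
UCL = X̄̄ + A₃·s̄ = 346.9000 + 1.287 × 7.2857 = 356.2767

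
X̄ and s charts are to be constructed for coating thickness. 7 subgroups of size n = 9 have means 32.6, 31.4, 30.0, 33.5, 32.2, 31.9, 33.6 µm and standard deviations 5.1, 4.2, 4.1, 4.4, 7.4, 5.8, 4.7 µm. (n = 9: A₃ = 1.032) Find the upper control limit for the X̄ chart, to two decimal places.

37.43

X̄̄ = (32.6 + 31.4 + 30.0 + 33.5 + 32.2 + 31.9 + 33.6) / 7 = 32.1714
s̄ = (5.1 + 4.2 + 4.1 + 4.4 + 7.4 + 5.8 + 4.7) / 7 = 5.1000
UCL = X̄̄ + A₃·s̄ = 32.1714 + 1.032 × 5.1000 = 37.4346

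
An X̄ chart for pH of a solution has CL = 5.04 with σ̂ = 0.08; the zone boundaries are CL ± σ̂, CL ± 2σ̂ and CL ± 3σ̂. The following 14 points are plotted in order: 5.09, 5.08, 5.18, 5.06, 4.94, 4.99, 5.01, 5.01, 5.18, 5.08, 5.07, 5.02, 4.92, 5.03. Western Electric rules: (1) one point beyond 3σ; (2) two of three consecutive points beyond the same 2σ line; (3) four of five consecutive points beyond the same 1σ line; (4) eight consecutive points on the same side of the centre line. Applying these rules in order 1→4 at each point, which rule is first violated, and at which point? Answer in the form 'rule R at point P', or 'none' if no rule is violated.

none

Zone of each point (C = within 1σ̂, B = 1σ̂–2σ̂, A = 2σ̂–3σ̂, * = beyond 3σ̂; sign = side of CL): 1:+C, 2:+C, 3:+B, 4:+C, 5:-B, 6:-C, 7:-C, 8:-C, 9:+B, 10:+C, 11:+C, 12:-C, 13:-B, 14:-C
No rule fires across all 14 points.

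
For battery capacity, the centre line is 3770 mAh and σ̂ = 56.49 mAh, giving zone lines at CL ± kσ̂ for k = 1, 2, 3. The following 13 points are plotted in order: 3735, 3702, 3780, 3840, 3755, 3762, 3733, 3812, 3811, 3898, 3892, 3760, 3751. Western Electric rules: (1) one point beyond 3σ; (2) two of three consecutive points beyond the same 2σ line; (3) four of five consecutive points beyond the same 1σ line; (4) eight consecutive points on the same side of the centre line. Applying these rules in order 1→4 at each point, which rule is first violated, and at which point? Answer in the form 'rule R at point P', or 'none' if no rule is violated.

Zone of each point (C = within 1σ̂, B = 1σ̂–2σ̂, A = 2σ̂–3σ̂, * = beyond 3σ̂; sign = side of CL): 1:-C, 2:-B, 3:+C, 4:+B, 5:-C, 6:-C, 7:-C, 8:+C, 9:+C, 10:+A, 11:+A, 12:-C, 13:-C
Rule 2 (two of three consecutive points beyond the same 2σ limit) is satisfied at point 11.

rule 2 at point 11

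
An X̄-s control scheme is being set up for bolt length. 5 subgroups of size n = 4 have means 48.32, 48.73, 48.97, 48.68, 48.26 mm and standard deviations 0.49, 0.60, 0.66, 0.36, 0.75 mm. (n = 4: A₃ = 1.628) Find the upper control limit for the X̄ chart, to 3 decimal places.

X̄̄ = (48.32 + 48.73 + 48.97 + 48.68 + 48.26) / 5 = 48.5920
s̄ = (0.49 + 0.60 + 0.66 + 0.36 + 0.75) / 5 = 0.5720
UCL = X̄̄ + A₃·s̄ = 48.5920 + 1.628 × 0.5720 = 49.5232

49.523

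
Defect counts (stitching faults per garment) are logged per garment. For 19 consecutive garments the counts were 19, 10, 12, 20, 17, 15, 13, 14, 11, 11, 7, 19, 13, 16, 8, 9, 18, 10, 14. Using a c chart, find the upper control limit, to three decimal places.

c̄ = (19 + 10 + 12 + 20 + 17 + 15 + 13 + 14 + 11 + 11 + 7 + 19 + 13 + 16 + 8 + 9 + 18 + 10 + 14) / 19 = 256 / 19 = 13.4737
UCL = c̄ + 3√c̄ = 13.4737 + 3 × √13.4737 = 13.4737 + 3 × 3.6707 = 24.4856

24.486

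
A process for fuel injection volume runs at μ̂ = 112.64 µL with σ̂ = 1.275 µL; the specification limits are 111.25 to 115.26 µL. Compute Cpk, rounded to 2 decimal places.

Cpu = (USL − μ̂) / (3σ̂) = (115.26 − 112.64) / (3 × 1.275) = 0.6850; Cpl = (μ̂ − LSL) / (3σ̂) = (112.64 − 111.25) / (3 × 1.275) = 0.3634; Cpk = min(Cpu, Cpl) = 0.3634

0.36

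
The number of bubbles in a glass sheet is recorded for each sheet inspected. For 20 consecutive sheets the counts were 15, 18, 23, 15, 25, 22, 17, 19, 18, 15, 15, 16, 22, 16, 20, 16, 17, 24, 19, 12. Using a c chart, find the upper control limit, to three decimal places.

30.998

c̄ = (15 + 18 + 23 + 15 + 25 + 22 + 17 + 19 + 18 + 15 + 15 + 16 + 22 + 16 + 20 + 16 + 17 + 24 + 19 + 12) / 20 = 364 / 20 = 18.2000
UCL = c̄ + 3√c̄ = 18.2000 + 3 × √18.2000 = 18.2000 + 3 × 4.2661 = 30.9984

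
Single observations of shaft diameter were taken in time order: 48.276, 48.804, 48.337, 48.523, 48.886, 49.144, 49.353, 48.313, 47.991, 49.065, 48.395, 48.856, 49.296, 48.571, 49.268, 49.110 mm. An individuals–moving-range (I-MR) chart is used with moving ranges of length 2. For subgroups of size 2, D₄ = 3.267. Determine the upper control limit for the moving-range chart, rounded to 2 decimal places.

Moving ranges: 0.528, 0.467, 0.186, 0.363, 0.258, 0.209, 1.040, 0.322, 1.074, 0.670, 0.461, 0.440, 0.725, 0.697, 0.158; M̄R̄ = 7.5980 / 15 = 0.5065
UCL_MR = D₄·M̄R̄ = 3.267 × 0.5065 = 1.6548

1.65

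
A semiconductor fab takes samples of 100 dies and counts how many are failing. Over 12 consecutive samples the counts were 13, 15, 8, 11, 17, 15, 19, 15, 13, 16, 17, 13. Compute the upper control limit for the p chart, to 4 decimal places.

p̄ = Σdᵢ / (k·n) = 172 / (12 × 100) = 0.14333
UCL = p̄ + 3·√(p̄(1−p̄)/n) = 0.14333 + 3 × √(0.14333×0.85667/100) = 0.14333 + 3 × 0.03504 = 0.24846

0.2485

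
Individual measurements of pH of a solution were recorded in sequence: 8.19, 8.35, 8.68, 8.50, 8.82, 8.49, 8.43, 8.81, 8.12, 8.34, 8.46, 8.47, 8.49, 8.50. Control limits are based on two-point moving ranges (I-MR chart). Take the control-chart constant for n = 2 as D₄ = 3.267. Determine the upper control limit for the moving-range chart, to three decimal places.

Moving ranges: 0.16, 0.33, 0.18, 0.32, 0.33, 0.06, 0.38, 0.69, 0.22, 0.12, 0.01, 0.02, 0.01; M̄R̄ = 2.8300 / 13 = 0.2177
UCL_MR = D₄·M̄R̄ = 3.267 × 0.2177 = 0.7112

0.711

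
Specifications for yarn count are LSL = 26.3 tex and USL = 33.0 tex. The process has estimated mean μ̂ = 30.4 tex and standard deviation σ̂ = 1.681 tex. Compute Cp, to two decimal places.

0.66

Cp = (USL − LSL) / (6σ̂) = (33.0 − 26.3) / (6 × 1.681) = 6.7000 / 10.0860 = 0.6643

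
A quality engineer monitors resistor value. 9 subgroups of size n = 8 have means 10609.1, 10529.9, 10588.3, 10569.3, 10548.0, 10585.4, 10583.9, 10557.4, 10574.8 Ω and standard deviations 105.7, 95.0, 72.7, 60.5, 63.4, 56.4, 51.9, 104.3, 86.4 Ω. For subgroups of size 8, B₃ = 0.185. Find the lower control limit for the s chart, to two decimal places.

s̄ = (105.7 + 95.0 + 72.7 + 60.5 + 63.4 + 56.4 + 51.9 + 104.3 + 86.4) / 9 = 77.3667
LCL_s = B₃·s̄ = 0.185 × 77.3667 = 14.3128

14.31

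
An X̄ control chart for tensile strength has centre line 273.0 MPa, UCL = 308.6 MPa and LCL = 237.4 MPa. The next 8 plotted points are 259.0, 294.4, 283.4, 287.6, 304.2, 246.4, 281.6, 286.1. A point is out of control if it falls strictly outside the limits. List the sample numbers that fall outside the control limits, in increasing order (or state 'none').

none

All 8 points lie within [237.4, 308.6].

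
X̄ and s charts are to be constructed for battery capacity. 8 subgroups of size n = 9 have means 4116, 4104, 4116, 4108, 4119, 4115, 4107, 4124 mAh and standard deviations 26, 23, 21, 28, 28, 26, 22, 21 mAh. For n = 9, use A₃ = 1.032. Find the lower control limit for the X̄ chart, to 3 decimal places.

X̄̄ = (4116 + 4104 + 4116 + 4108 + 4119 + 4115 + 4107 + 4124) / 8 = 4113.6250
s̄ = (26 + 23 + 21 + 28 + 28 + 26 + 22 + 21) / 8 = 24.3750
LCL = X̄̄ − A₃·s̄ = 4113.6250 − 1.032 × 24.3750 = 4088.4700

4088.470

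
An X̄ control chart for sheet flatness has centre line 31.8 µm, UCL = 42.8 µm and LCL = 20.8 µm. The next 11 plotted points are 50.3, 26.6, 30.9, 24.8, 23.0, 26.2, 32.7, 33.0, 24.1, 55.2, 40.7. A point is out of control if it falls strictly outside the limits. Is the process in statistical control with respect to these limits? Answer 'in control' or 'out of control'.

out of control

Compare each point to [20.8, 42.8]: sample 1 = 50.3 > UCL; sample 10 = 55.2 > UCL.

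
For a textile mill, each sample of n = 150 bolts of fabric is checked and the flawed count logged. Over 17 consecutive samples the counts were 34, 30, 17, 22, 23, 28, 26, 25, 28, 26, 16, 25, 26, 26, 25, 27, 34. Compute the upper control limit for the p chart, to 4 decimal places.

p̄ = Σdᵢ / (k·n) = 438 / (17 × 150) = 0.17176
UCL = p̄ + 3·√(p̄(1−p̄)/n) = 0.17176 + 3 × √(0.17176×0.82824/150) = 0.17176 + 3 × 0.03080 = 0.26415

0.2642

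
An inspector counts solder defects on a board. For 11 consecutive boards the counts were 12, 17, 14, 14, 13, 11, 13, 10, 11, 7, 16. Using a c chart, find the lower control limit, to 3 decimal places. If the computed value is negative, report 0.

c̄ = (12 + 17 + 14 + 14 + 13 + 11 + 13 + 10 + 11 + 7 + 16) / 11 = 138 / 11 = 12.5455
LCL = c̄ − 3√c̄ = 12.5455 − 3 × 3.5420 = 1.9196

1.920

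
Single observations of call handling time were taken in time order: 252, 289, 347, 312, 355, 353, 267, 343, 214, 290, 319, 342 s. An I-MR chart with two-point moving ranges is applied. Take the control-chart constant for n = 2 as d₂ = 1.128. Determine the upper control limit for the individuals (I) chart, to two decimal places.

450.53

X̄ = (252 + 289 + 347 + 312 + 355 + 353 + 267 + 343 + 214 + 290 + 319 + 342) / 12 = 306.9167
Moving ranges: 37, 58, 35, 43, 2, 86, 76, 129, 76, 29, 23; M̄R̄ = 594.0000 / 11 = 54.0000
UCL = X̄ + 3·M̄R̄/d₂ = 306.9167 + 3 × 54.0000 / 1.128 = 450.5337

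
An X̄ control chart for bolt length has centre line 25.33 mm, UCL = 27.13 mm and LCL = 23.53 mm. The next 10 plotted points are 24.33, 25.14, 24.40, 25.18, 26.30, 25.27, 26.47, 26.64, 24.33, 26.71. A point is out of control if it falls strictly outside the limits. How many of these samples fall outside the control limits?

0

All 10 points lie within [23.53, 27.13].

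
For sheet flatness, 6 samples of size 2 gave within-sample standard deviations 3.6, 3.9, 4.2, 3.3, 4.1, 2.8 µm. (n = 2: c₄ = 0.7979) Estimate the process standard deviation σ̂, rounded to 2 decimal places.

s̄ = (3.6 + 3.9 + 4.2 + 3.3 + 4.1 + 2.8) / 6 = 3.6500
σ̂ = s̄ / c₄ = 3.6500 / 0.7979 = 4.5745

4.57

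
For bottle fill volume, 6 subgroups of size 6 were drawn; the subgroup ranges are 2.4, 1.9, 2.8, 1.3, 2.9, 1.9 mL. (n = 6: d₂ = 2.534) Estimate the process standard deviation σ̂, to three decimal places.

0.868

R̄ = (2.4 + 1.9 + 2.8 + 1.3 + 2.9 + 1.9) / 6 = 2.2000
σ̂ = R̄ / d₂ = 2.2000 / 2.534 = 0.8682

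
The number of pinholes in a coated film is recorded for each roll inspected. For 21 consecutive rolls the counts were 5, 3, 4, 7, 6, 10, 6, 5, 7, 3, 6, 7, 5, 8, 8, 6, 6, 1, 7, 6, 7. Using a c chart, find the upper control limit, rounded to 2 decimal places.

13.12

c̄ = (5 + 3 + 4 + 7 + 6 + 10 + 6 + 5 + 7 + 3 + 6 + 7 + 5 + 8 + 8 + 6 + 6 + 1 + 7 + 6 + 7) / 21 = 123 / 21 = 5.8571
UCL = c̄ + 3√c̄ = 5.8571 + 3 × √5.8571 = 5.8571 + 3 × 2.4202 = 13.1176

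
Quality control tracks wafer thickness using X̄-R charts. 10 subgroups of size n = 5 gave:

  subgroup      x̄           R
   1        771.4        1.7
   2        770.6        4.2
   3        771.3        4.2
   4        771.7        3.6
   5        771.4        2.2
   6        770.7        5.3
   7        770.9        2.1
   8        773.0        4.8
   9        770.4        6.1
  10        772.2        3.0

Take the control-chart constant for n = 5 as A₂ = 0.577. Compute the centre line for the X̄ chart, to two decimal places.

771.36

X̄̄ = (771.4 + 770.6 + 771.3 + 771.7 + 771.4 + 770.7 + 770.9 + 773.0 + 770.4 + 772.2) / 10 = 7713.6000 / 10 = 771.3600
CL = X̄̄ = 771.3600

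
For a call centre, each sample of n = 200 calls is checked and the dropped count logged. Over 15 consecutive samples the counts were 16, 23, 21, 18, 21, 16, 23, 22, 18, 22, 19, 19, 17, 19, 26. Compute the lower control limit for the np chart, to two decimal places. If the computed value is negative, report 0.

7.27

p̄ = Σdᵢ / (k·n) = 300 / (15 × 200) = 0.10000
LCL = np̄ − 3·√(np̄(1−p̄)) = 20.0000 − 3 × 4.2426 = 7.2721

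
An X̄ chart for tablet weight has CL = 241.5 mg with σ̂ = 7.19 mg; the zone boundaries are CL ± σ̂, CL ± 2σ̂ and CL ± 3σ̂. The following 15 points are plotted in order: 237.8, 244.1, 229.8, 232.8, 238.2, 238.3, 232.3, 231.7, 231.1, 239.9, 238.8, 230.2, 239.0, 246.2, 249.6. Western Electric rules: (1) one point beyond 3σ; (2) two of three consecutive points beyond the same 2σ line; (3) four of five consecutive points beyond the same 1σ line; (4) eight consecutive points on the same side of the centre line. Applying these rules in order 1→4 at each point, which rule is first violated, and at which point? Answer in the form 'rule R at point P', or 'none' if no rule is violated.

rule 4 at point 10

Zone of each point (C = within 1σ̂, B = 1σ̂–2σ̂, A = 2σ̂–3σ̂, * = beyond 3σ̂; sign = side of CL): 1:-C, 2:+C, 3:-B, 4:-B, 5:-C, 6:-C, 7:-B, 8:-B, 9:-B, 10:-C, 11:-C, 12:-B, 13:-C, 14:+C, 15:+B
Rule 4 (eight consecutive points on the same side of the centre line) is satisfied at point 10.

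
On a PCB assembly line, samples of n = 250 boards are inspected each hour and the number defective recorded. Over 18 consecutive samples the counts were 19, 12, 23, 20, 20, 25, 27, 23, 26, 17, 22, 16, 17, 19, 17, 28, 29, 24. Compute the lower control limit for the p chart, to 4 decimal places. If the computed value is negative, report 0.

p̄ = Σdᵢ / (k·n) = 384 / (18 × 250) = 0.08533
LCL = p̄ − 3·√(p̄(1−p̄)/n) = 0.08533 − 3 × 0.01767 = 0.03233

0.0323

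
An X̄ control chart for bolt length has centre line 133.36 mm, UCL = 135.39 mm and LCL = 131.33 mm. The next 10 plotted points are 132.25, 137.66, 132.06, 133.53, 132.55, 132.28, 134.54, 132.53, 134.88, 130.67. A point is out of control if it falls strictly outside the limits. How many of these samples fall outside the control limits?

Compare each point to [131.33, 135.39]: sample 2 = 137.66 > UCL; sample 10 = 130.67 < LCL.

2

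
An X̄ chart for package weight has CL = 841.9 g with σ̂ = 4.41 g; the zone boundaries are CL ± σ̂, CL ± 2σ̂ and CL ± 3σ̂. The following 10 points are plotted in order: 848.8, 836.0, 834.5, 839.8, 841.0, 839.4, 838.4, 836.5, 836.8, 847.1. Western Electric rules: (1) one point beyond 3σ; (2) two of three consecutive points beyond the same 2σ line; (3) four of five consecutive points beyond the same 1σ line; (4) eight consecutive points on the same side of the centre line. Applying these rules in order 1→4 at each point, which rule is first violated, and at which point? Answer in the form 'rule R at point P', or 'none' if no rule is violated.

Zone of each point (C = within 1σ̂, B = 1σ̂–2σ̂, A = 2σ̂–3σ̂, * = beyond 3σ̂; sign = side of CL): 1:+B, 2:-B, 3:-B, 4:-C, 5:-C, 6:-C, 7:-C, 8:-B, 9:-B, 10:+B
Rule 4 (eight consecutive points on the same side of the centre line) is satisfied at point 9.

rule 4 at point 9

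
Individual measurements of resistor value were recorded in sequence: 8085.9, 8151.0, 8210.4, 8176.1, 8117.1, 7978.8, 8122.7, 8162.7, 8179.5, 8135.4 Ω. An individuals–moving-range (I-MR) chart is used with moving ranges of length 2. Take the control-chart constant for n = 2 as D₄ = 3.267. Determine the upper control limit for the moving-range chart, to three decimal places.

218.127

Moving ranges: 65.1, 59.4, 34.3, 59.0, 138.3, 143.9, 40.0, 16.8, 44.1; M̄R̄ = 600.9000 / 9 = 66.7667
UCL_MR = D₄·M̄R̄ = 3.267 × 66.7667 = 218.1267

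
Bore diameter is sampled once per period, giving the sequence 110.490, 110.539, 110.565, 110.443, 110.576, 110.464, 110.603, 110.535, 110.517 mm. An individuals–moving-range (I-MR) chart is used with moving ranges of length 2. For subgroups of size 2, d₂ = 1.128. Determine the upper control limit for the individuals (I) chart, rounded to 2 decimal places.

X̄ = (110.490 + 110.539 + 110.565 + 110.443 + 110.576 + 110.464 + 110.603 + 110.535 + 110.517) / 9 = 110.5258
Moving ranges: 0.049, 0.026, 0.122, 0.133, 0.112, 0.139, 0.068, 0.018; M̄R̄ = 0.6670 / 8 = 0.0834
UCL = X̄ + 3·M̄R̄/d₂ = 110.5258 + 3 × 0.0834 / 1.128 = 110.7475

110.75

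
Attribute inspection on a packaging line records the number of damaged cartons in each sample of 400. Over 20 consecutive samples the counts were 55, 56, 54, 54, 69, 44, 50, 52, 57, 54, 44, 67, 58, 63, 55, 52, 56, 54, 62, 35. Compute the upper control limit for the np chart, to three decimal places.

75.141

p̄ = Σdᵢ / (k·n) = 1091 / (20 × 400) = 0.13637
UCL = np̄ + 3·√(np̄(1−p̄)) = 54.5500 + 3 × √(54.5500×0.86362) = 54.5500 + 3 × 6.8637 = 75.1412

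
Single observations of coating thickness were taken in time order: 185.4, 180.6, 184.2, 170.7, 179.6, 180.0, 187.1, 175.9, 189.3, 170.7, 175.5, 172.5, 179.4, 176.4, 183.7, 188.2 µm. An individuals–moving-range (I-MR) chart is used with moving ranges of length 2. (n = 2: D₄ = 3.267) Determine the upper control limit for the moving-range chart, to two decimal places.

Moving ranges: 4.8, 3.6, 13.5, 8.9, 0.4, 7.1, 11.2, 13.4, 18.6, 4.8, 3.0, 6.9, 3.0, 7.3, 4.5; M̄R̄ = 111.0000 / 15 = 7.4000
UCL_MR = D₄·M̄R̄ = 3.267 × 7.4000 = 24.1758

24.18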